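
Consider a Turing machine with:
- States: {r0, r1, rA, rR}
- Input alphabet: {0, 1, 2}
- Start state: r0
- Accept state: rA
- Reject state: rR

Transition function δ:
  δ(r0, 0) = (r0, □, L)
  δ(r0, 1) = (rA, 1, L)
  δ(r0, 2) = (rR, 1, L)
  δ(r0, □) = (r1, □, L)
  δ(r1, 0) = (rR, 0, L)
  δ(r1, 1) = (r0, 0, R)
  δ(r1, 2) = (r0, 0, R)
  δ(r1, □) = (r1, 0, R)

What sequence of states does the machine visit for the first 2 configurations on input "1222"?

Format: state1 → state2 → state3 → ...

Execution trace:
Initial: [r0]1222
Step 1: δ(r0, 1) = (rA, 1, L) → [rA]□1222

The machine reaches the accept state rA and halts.

State sequence: r0 → rA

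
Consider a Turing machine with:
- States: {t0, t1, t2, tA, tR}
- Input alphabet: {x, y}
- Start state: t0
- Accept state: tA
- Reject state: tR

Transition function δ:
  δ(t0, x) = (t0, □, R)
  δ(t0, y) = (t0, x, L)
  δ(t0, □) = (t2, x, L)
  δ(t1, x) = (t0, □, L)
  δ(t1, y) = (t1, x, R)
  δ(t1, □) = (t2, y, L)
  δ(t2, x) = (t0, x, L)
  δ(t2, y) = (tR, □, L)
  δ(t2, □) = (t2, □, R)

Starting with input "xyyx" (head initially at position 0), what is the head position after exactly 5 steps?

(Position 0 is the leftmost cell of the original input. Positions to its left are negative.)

Execution trace (head position shown):
Step 0: [t0]xyyx  (head at position 0)
Step 1: move right → □[t0]yyx  (head at position 1)
Step 2: move left → [t0]□xyx  (head at position 0)
Step 3: move left → [t2]□xxyx  (head at position -1)
Step 4: move right → □[t2]xxyx  (head at position 0)
Step 5: move left → [t0]□xxyx  (head at position -1)

After 5 steps, the head is at position -1.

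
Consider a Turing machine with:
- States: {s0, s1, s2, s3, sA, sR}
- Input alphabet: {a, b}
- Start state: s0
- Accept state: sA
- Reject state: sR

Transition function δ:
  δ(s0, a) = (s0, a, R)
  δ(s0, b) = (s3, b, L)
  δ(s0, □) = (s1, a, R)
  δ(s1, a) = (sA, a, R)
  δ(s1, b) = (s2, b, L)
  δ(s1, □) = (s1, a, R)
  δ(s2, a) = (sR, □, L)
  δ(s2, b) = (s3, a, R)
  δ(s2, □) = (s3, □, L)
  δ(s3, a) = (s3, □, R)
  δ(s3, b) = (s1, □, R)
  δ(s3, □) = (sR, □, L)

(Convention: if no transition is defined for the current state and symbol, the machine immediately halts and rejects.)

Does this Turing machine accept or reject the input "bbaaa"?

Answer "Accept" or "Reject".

Execution trace:
Initial: [s0]bbaaa
Step 1: δ(s0, b) = (s3, b, L) → [s3]□bbaaa
Step 2: δ(s3, □) = (sR, □, L) → [sR]□□bbaaa

The machine reaches the reject state sR and halts.

Answer: Reject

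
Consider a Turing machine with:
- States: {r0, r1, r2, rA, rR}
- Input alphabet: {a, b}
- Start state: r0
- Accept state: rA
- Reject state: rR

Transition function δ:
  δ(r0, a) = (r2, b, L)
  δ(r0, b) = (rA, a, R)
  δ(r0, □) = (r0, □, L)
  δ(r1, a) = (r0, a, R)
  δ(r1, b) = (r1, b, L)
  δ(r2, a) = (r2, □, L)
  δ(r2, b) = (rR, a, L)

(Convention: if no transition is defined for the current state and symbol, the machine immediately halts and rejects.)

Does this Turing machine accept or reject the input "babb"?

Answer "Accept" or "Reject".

Execution trace:
Initial: [r0]babb
Step 1: δ(r0, b) = (rA, a, R) → a[rA]abb

The machine reaches the accept state rA and halts.

Answer: Accept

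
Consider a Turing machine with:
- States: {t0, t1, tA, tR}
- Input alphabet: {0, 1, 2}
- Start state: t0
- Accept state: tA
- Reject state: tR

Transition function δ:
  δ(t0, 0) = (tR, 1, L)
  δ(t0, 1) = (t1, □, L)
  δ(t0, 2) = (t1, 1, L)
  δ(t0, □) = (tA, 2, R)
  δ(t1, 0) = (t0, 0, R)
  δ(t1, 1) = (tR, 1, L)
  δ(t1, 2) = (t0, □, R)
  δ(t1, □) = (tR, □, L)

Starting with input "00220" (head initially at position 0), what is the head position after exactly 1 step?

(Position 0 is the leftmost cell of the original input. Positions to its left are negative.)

Execution trace (head position shown):
Step 0: [t0]00220  (head at position 0)
Step 1: move left → [tR]□10220  (head at position -1)

After 1 step, the head is at position -1.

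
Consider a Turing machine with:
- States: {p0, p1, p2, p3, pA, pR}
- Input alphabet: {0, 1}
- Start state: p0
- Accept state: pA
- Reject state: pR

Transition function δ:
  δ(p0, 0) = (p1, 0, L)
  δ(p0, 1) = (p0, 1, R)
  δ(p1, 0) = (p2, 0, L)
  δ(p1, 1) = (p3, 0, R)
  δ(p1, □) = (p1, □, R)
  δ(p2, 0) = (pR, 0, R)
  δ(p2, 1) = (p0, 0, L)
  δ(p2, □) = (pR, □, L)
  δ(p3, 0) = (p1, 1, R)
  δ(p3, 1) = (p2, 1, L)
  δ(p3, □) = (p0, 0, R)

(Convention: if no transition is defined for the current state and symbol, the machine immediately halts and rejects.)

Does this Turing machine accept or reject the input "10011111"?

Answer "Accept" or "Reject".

Execution trace:
Initial: [p0]10011111
Step 1: δ(p0, 1) = (p0, 1, R) → 1[p0]0011111
Step 2: δ(p0, 0) = (p1, 0, L) → [p1]10011111
Step 3: δ(p1, 1) = (p3, 0, R) → 0[p3]0011111
Step 4: δ(p3, 0) = (p1, 1, R) → 01[p1]011111
Step 5: δ(p1, 0) = (p2, 0, L) → 0[p2]1011111
Step 6: δ(p2, 1) = (p0, 0, L) → [p0]00011111
Step 7: δ(p0, 0) = (p1, 0, L) → [p1]□00011111
Step 8: δ(p1, □) = (p1, □, R) → □[p1]00011111
Step 9: δ(p1, 0) = (p2, 0, L) → [p2]□00011111
Step 10: δ(p2, □) = (pR, □, L) → [pR]□□00011111

The machine reaches the reject state pR and halts.

Answer: Reject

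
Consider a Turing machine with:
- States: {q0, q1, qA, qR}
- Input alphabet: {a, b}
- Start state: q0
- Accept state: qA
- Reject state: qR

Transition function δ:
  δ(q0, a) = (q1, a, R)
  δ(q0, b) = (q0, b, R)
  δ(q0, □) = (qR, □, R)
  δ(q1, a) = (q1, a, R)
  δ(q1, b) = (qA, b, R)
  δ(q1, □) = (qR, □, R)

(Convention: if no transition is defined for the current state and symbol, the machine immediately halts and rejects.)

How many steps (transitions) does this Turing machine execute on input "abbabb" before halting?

Execution trace:
Initial: [q0]abbabb
Step 1: δ(q0, a) = (q1, a, R) → a[q1]bbabb
Step 2: δ(q1, b) = (qA, b, R) → ab[qA]babb

The machine reaches the accept state qA and halts.

The machine executed 2 steps before halting.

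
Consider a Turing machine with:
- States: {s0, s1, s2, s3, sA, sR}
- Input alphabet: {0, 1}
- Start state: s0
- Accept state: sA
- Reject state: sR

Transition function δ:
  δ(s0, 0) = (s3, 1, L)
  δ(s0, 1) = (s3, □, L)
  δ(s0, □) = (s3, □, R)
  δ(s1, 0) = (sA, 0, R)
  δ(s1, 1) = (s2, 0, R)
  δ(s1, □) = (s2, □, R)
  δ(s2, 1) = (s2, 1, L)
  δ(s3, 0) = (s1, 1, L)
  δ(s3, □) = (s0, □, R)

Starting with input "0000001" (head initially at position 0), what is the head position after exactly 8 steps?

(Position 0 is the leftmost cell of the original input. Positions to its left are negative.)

Execution trace (head position shown):
Step 0: [s0]0000001  (head at position 0)
Step 1: move left → [s3]□1000001  (head at position -1)
Step 2: move right → □[s0]1000001  (head at position 0)
Step 3: move left → [s3]□□000001  (head at position -1)
Step 4: move right → □[s0]□000001  (head at position 0)
Step 5: move right → □□[s3]000001  (head at position 1)
Step 6: move left → □[s1]□100001  (head at position 0)
Step 7: move right → □□[s2]100001  (head at position 1)
Step 8: move left → □[s2]□100001  (head at position 0)

After 8 steps, the head is at position 0.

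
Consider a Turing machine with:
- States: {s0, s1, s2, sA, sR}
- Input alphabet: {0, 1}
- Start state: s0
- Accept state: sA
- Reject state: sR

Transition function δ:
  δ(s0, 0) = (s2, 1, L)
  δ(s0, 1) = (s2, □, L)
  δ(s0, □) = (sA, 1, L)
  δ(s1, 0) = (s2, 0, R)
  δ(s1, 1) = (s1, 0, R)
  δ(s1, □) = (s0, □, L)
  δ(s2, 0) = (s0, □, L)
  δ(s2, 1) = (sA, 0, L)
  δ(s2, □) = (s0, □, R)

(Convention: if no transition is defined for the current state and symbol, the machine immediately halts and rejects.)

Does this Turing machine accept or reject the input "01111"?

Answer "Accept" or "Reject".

Execution trace:
Initial: [s0]01111
Step 1: δ(s0, 0) = (s2, 1, L) → [s2]□11111
Step 2: δ(s2, □) = (s0, □, R) → □[s0]11111
Step 3: δ(s0, 1) = (s2, □, L) → [s2]□□1111
Step 4: δ(s2, □) = (s0, □, R) → □[s0]□1111
Step 5: δ(s0, □) = (sA, 1, L) → [sA]□11111

The machine reaches the accept state sA and halts.

Answer: Accept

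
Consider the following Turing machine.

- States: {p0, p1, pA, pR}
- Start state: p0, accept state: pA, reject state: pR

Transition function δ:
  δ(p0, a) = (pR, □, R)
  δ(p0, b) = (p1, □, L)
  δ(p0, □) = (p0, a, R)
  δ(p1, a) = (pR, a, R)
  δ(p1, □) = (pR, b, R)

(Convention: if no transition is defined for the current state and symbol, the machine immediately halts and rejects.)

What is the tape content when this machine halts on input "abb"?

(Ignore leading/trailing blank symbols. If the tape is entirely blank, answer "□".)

Execution trace:
Initial: [p0]abb
Step 1: δ(p0, a) = (pR, □, R) → □[pR]bb

The machine reaches the reject state pR and halts.

Final tape (ignoring leading/trailing blanks): bb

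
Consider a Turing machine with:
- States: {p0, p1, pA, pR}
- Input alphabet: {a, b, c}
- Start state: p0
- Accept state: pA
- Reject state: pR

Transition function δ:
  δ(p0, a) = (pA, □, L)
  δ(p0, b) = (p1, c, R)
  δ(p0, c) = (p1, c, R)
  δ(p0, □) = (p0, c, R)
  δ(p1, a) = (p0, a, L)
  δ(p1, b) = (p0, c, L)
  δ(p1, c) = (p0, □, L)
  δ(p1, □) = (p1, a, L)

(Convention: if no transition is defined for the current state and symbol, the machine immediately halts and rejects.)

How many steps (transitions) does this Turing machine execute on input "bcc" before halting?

Execution trace:
Initial: [p0]bcc
Step 1: δ(p0, b) = (p1, c, R) → c[p1]cc
Step 2: δ(p1, c) = (p0, □, L) → [p0]c□c
Step 3: δ(p0, c) = (p1, c, R) → c[p1]□c
Step 4: δ(p1, □) = (p1, a, L) → [p1]cac
Step 5: δ(p1, c) = (p0, □, L) → [p0]□□ac
Step 6: δ(p0, □) = (p0, c, R) → c[p0]□ac
Step 7: δ(p0, □) = (p0, c, R) → cc[p0]ac
Step 8: δ(p0, a) = (pA, □, L) → c[pA]c□c

The machine reaches the accept state pA and halts.

The machine executed 8 steps before halting.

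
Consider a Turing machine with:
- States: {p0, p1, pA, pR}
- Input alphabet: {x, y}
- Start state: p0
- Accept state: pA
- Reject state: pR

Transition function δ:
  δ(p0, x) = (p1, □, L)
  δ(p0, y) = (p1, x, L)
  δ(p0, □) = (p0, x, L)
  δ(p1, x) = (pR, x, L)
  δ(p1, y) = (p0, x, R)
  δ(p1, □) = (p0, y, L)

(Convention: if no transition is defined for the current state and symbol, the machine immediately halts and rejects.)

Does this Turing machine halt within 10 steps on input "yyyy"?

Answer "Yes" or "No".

Execution trace:
Initial: [p0]yyyy
Step 1: δ(p0, y) = (p1, x, L) → [p1]□xyyy
Step 2: δ(p1, □) = (p0, y, L) → [p0]□yxyyy
Step 3: δ(p0, □) = (p0, x, L) → [p0]□xyxyyy
Step 4: δ(p0, □) = (p0, x, L) → [p0]□xxyxyyy
Step 5: δ(p0, □) = (p0, x, L) → [p0]□xxxyxyyy
Step 6: δ(p0, □) = (p0, x, L) → [p0]□xxxxyxyyy
Step 7: δ(p0, □) = (p0, x, L) → [p0]□xxxxxyxyyy
Step 8: δ(p0, □) = (p0, x, L) → [p0]□xxxxxxyxyyy
Step 9: δ(p0, □) = (p0, x, L) → [p0]□xxxxxxxyxyyy
Step 10: δ(p0, □) = (p0, x, L) → [p0]□xxxxxxxxyxyyy

The machine has not reached a halting state after 10 steps.
The machine did not halt within the 10-step bound.

Answer: No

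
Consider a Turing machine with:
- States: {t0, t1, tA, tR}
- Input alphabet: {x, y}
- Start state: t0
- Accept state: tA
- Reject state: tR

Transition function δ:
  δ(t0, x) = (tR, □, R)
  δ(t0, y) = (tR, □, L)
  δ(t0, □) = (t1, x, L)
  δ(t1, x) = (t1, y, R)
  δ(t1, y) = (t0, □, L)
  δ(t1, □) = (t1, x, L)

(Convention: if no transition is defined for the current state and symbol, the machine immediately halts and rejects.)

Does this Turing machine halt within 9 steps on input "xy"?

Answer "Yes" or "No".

Execution trace:
Initial: [t0]xy
Step 1: δ(t0, x) = (tR, □, R) → □[tR]y

The machine reaches the reject state tR and halts.
The machine halted after 1 step (within the 9-step bound).

Answer: Yes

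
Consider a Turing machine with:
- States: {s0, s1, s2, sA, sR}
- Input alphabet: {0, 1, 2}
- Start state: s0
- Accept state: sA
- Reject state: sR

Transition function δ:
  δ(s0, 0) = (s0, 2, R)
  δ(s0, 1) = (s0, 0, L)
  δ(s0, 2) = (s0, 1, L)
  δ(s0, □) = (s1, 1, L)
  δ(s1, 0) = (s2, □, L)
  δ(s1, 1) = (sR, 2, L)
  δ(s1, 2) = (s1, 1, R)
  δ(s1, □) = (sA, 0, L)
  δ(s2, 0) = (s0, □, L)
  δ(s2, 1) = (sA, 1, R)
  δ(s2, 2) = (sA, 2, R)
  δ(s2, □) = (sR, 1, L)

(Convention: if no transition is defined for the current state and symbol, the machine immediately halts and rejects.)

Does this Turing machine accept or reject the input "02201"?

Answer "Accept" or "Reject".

Execution trace:
Initial: [s0]02201
Step 1: δ(s0, 0) = (s0, 2, R) → 2[s0]2201
Step 2: δ(s0, 2) = (s0, 1, L) → [s0]21201
Step 3: δ(s0, 2) = (s0, 1, L) → [s0]□11201
Step 4: δ(s0, □) = (s1, 1, L) → [s1]□111201
Step 5: δ(s1, □) = (sA, 0, L) → [sA]□0111201

The machine reaches the accept state sA and halts.

Answer: Accept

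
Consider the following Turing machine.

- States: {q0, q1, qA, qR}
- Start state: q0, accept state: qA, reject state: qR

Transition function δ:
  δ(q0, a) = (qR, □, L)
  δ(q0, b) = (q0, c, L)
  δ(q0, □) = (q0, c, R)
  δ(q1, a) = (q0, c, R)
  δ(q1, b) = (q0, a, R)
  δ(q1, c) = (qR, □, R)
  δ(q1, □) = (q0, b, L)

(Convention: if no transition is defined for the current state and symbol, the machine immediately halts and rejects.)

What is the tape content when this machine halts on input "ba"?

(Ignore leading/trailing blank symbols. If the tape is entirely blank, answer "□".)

Execution trace:
Initial: [q0]ba
Step 1: δ(q0, b) = (q0, c, L) → [q0]□ca
Step 2: δ(q0, □) = (q0, c, R) → c[q0]ca

No transition is defined for δ(q0, c). By convention the machine halts and rejects.

Final tape (ignoring leading/trailing blanks): cca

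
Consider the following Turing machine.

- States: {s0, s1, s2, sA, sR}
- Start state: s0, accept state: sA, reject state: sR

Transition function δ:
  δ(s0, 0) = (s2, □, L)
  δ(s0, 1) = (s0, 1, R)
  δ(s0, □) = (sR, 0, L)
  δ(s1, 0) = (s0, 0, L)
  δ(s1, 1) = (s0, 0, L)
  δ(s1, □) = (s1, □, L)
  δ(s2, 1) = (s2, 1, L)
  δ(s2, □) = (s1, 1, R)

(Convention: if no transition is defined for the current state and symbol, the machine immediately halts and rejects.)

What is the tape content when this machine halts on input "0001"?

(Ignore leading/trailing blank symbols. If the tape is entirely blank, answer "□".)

Execution trace:
Initial: [s0]0001
Step 1: δ(s0, 0) = (s2, □, L) → [s2]□□001
Step 2: δ(s2, □) = (s1, 1, R) → 1[s1]□001
Step 3: δ(s1, □) = (s1, □, L) → [s1]1□001
Step 4: δ(s1, 1) = (s0, 0, L) → [s0]□0□001
Step 5: δ(s0, □) = (sR, 0, L) → [sR]□00□001

The machine reaches the reject state sR and halts.

Final tape (ignoring leading/trailing blanks): 00□001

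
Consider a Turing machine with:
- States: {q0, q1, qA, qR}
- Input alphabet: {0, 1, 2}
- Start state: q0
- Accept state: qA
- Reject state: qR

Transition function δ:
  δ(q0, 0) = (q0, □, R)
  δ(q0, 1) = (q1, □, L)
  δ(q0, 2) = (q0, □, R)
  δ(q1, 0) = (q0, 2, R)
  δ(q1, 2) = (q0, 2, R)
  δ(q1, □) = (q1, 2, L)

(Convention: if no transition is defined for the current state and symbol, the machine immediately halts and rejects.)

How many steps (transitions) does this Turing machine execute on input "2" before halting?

Execution trace:
Initial: [q0]2
Step 1: δ(q0, 2) = (q0, □, R) → □[q0]□

No transition is defined for δ(q0, □). By convention the machine halts and rejects.

The machine executed 1 step before halting.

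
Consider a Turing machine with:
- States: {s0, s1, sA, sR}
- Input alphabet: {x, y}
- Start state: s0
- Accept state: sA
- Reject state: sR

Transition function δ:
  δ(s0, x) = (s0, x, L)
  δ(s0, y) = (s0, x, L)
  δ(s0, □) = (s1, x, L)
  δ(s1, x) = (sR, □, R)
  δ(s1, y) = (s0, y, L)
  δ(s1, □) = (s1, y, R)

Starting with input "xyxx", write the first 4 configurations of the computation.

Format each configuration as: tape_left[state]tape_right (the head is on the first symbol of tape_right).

Transitions applied:
Step 1: δ(s0, x) = (s0, x, L)
Step 2: δ(s0, □) = (s1, x, L)
Step 3: δ(s1, □) = (s1, y, R)

The first 4 configurations are:
[s0]xyxx ⊢ [s0]□xyxx ⊢ [s1]□xxyxx ⊢ y[s1]xxyxx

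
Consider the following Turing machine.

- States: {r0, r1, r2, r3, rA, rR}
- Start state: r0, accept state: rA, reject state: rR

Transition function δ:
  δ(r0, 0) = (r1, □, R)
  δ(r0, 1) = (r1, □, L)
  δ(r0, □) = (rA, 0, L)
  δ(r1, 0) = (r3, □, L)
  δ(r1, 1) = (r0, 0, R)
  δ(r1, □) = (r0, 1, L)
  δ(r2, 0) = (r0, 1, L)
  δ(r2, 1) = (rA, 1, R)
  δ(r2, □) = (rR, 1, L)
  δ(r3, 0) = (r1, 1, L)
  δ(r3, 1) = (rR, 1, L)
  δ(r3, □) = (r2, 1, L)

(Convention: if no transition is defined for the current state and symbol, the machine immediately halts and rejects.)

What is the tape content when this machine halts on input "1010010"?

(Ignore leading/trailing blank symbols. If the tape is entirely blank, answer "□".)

Execution trace:
Initial: [r0]1010010
Step 1: δ(r0, 1) = (r1, □, L) → [r1]□□010010
Step 2: δ(r1, □) = (r0, 1, L) → [r0]□1□010010
Step 3: δ(r0, □) = (rA, 0, L) → [rA]□01□010010

The machine reaches the accept state rA and halts.

Final tape (ignoring leading/trailing blanks): 01□010010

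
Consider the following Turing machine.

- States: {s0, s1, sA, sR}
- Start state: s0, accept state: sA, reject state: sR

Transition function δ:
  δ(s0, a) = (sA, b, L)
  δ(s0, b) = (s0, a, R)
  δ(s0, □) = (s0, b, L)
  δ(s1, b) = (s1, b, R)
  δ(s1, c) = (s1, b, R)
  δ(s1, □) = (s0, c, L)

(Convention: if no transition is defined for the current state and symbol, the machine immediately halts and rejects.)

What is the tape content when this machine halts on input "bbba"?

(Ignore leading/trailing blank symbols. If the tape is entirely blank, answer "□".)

Execution trace:
Initial: [s0]bbba
Step 1: δ(s0, b) = (s0, a, R) → a[s0]bba
Step 2: δ(s0, b) = (s0, a, R) → aa[s0]ba
Step 3: δ(s0, b) = (s0, a, R) → aaa[s0]a
Step 4: δ(s0, a) = (sA, b, L) → aa[sA]ab

The machine reaches the accept state sA and halts.

Final tape (ignoring leading/trailing blanks): aaab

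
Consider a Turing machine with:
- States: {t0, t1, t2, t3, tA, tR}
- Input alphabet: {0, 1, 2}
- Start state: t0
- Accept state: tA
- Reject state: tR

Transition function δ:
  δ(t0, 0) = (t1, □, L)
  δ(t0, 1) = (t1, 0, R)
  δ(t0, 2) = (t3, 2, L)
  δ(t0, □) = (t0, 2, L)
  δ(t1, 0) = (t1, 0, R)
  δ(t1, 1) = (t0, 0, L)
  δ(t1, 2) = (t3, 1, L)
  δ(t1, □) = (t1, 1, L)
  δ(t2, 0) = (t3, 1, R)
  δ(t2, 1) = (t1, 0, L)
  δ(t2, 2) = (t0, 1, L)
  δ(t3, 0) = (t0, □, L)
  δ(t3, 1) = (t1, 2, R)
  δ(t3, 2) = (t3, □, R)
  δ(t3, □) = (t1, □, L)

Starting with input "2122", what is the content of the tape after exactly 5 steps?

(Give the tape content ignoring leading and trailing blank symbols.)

Execution trace:
Initial: [t0]2122
Step 1: δ(t0, 2) = (t3, 2, L) → [t3]□2122
Step 2: δ(t3, □) = (t1, □, L) → [t1]□□2122
Step 3: δ(t1, □) = (t1, 1, L) → [t1]□1□2122
Step 4: δ(t1, □) = (t1, 1, L) → [t1]□11□2122
Step 5: δ(t1, □) = (t1, 1, L) → [t1]□111□2122

After 5 steps, the tape (ignoring leading/trailing blanks) is: 111□2122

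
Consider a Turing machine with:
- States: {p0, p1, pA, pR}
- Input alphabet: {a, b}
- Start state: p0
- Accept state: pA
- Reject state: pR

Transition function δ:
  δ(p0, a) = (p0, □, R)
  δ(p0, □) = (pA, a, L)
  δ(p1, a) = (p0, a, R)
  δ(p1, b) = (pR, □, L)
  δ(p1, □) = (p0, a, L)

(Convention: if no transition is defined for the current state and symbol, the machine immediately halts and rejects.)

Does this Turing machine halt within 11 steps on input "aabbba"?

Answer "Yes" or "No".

Execution trace:
Initial: [p0]aabbba
Step 1: δ(p0, a) = (p0, □, R) → □[p0]abbba
Step 2: δ(p0, a) = (p0, □, R) → □□[p0]bbba

No transition is defined for δ(p0, b). By convention the machine halts and rejects.
The machine halted after 2 steps (within the 11-step bound).

Answer: Yes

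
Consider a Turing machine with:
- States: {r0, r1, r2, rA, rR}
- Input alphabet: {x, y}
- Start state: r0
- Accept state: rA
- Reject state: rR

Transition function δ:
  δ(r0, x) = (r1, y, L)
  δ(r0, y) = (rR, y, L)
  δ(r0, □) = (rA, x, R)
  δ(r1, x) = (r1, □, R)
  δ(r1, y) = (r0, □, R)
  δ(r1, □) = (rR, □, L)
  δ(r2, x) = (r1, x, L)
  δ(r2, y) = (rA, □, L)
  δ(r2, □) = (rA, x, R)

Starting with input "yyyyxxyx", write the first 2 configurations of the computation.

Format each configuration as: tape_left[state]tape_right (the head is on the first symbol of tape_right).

Transitions applied:
Step 1: δ(r0, y) = (rR, y, L)

The first 2 configurations are:
[r0]yyyyxxyx ⊢ [rR]□yyyyxxyx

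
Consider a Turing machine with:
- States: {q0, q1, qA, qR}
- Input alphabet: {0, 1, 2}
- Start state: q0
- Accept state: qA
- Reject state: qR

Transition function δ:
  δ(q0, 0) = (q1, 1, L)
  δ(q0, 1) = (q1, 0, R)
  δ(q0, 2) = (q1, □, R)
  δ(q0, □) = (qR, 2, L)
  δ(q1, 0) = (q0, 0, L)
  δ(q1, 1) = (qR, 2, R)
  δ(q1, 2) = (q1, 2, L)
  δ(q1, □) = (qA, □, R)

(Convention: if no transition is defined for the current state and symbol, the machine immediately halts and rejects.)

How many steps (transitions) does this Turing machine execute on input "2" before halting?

Execution trace:
Initial: [q0]2
Step 1: δ(q0, 2) = (q1, □, R) → □[q1]□
Step 2: δ(q1, □) = (qA, □, R) → □□[qA]□

The machine reaches the accept state qA and halts.

The machine executed 2 steps before halting.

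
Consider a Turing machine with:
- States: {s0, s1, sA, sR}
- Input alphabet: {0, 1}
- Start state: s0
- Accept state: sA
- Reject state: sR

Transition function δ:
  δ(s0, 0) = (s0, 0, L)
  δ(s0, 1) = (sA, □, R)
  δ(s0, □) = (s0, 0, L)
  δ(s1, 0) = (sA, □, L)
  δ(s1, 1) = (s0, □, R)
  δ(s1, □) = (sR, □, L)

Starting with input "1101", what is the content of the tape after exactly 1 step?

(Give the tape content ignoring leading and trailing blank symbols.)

Execution trace:
Initial: [s0]1101
Step 1: δ(s0, 1) = (sA, □, R) → □[sA]101

The machine reaches the accept state sA and halts.

After 1 step, the tape (ignoring leading/trailing blanks) is: 101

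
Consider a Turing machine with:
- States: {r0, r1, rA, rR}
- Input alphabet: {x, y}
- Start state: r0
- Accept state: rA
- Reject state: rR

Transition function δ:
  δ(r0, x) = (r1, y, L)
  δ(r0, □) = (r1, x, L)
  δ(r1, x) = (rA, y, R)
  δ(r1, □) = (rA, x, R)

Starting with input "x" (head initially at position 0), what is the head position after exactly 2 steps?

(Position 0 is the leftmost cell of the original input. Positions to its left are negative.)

Execution trace (head position shown):
Step 0: [r0]x  (head at position 0)
Step 1: move left → [r1]□y  (head at position -1)
Step 2: move right → x[rA]y  (head at position 0)

After 2 steps, the head is at position 0.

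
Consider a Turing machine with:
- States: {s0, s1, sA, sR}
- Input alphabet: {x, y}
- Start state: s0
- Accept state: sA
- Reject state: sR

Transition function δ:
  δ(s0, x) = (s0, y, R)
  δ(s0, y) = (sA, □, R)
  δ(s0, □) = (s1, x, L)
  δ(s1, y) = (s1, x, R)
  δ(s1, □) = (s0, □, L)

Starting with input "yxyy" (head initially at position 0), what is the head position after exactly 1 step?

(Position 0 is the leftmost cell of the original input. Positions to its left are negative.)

Execution trace (head position shown):
Step 0: [s0]yxyy  (head at position 0)
Step 1: move right → □[sA]xyy  (head at position 1)

After 1 step, the head is at position 1.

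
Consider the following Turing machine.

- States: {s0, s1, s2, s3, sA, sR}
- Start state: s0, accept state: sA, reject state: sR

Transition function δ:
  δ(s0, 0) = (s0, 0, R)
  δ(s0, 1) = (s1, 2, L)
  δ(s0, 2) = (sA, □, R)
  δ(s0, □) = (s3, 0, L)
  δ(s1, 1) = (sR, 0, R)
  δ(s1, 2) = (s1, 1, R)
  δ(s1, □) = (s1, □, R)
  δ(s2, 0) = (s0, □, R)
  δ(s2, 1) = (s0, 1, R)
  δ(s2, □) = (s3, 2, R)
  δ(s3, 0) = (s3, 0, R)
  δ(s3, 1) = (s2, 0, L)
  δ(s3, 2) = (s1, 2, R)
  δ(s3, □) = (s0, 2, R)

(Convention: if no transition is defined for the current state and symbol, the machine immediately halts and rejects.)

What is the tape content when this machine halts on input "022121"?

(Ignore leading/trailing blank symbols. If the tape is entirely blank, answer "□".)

Execution trace:
Initial: [s0]022121
Step 1: δ(s0, 0) = (s0, 0, R) → 0[s0]22121
Step 2: δ(s0, 2) = (sA, □, R) → 0□[sA]2121

The machine reaches the accept state sA and halts.

Final tape (ignoring leading/trailing blanks): 0□2121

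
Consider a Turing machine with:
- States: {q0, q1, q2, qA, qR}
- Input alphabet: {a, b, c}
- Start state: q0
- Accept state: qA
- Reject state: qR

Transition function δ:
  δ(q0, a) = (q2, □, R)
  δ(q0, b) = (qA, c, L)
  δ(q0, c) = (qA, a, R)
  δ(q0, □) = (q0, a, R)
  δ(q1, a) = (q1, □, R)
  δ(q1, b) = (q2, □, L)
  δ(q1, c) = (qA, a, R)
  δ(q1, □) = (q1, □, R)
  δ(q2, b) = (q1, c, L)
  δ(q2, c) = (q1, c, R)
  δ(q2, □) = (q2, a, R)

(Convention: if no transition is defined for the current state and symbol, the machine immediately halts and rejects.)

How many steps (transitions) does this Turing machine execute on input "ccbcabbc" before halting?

Execution trace:
Initial: [q0]ccbcabbc
Step 1: δ(q0, c) = (qA, a, R) → a[qA]cbcabbc

The machine reaches the accept state qA and halts.

The machine executed 1 step before halting.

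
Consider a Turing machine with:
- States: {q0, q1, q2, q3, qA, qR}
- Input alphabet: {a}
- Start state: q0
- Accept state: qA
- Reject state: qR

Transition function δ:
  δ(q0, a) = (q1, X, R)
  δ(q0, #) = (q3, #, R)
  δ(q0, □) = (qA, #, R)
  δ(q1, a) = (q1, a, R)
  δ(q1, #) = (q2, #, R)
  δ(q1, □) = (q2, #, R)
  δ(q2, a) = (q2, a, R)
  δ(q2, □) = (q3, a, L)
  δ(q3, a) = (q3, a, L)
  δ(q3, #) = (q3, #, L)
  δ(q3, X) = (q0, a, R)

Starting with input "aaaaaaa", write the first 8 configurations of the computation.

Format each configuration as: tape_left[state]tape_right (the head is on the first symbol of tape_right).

Transitions applied:
Step 1: δ(q0, a) = (q1, X, R)
Step 2: δ(q1, a) = (q1, a, R)
Step 3: δ(q1, a) = (q1, a, R)
Step 4: δ(q1, a) = (q1, a, R)
Step 5: δ(q1, a) = (q1, a, R)
Step 6: δ(q1, a) = (q1, a, R)
Step 7: δ(q1, a) = (q1, a, R)

The first 8 configurations are:
[q0]aaaaaaa ⊢ X[q1]aaaaaa ⊢ Xa[q1]aaaaa ⊢ Xaa[q1]aaaa ⊢ Xaaa[q1]aaa ⊢ Xaaaa[q1]aa ⊢ Xaaaaa[q1]a ⊢ Xaaaaaa[q1]□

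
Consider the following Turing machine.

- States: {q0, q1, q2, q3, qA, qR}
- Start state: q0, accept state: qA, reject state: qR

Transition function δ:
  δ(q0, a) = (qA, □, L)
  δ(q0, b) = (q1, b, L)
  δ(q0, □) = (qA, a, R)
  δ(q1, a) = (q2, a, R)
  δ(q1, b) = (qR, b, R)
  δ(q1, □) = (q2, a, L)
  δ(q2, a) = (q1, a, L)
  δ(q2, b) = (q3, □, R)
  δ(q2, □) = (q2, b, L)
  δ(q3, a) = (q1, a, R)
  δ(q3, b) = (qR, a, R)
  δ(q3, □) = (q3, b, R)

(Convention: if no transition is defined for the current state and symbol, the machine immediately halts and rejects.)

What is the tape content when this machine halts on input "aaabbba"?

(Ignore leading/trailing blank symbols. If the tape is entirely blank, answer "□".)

Execution trace:
Initial: [q0]aaabbba
Step 1: δ(q0, a) = (qA, □, L) → [qA]□□aabbba

The machine reaches the accept state qA and halts.

Final tape (ignoring leading/trailing blanks): aabbba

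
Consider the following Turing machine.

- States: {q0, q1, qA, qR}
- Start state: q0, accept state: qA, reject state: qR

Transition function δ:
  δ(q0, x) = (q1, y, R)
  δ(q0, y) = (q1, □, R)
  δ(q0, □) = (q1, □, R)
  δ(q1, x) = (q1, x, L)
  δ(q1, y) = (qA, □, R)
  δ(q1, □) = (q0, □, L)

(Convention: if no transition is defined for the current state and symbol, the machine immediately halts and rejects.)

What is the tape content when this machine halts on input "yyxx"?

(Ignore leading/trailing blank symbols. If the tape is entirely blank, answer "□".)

Execution trace:
Initial: [q0]yyxx
Step 1: δ(q0, y) = (q1, □, R) → □[q1]yxx
Step 2: δ(q1, y) = (qA, □, R) → □□[qA]xx

The machine reaches the accept state qA and halts.

Final tape (ignoring leading/trailing blanks): xx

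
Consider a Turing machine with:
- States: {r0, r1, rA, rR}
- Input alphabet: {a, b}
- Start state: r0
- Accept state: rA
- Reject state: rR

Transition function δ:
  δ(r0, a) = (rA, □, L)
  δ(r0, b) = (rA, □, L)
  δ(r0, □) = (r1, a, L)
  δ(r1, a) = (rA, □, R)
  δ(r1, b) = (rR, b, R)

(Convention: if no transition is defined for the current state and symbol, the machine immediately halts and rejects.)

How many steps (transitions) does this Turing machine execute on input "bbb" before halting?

Execution trace:
Initial: [r0]bbb
Step 1: δ(r0, b) = (rA, □, L) → [rA]□□bb

The machine reaches the accept state rA and halts.

The machine executed 1 step before halting.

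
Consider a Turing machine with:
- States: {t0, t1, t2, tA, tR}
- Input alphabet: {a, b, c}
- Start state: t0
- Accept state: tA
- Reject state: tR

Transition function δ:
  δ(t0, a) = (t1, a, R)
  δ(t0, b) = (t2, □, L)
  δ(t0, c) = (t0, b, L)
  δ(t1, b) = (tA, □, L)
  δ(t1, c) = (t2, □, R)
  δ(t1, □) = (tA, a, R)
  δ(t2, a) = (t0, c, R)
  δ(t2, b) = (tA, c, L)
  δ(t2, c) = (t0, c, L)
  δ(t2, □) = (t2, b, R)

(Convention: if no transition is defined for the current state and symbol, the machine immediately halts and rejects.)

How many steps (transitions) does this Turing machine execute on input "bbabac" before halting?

Execution trace:
Initial: [t0]bbabac
Step 1: δ(t0, b) = (t2, □, L) → [t2]□□babac
Step 2: δ(t2, □) = (t2, b, R) → b[t2]□babac
Step 3: δ(t2, □) = (t2, b, R) → bb[t2]babac
Step 4: δ(t2, b) = (tA, c, L) → b[tA]bcabac

The machine reaches the accept state tA and halts.

The machine executed 4 steps before halting.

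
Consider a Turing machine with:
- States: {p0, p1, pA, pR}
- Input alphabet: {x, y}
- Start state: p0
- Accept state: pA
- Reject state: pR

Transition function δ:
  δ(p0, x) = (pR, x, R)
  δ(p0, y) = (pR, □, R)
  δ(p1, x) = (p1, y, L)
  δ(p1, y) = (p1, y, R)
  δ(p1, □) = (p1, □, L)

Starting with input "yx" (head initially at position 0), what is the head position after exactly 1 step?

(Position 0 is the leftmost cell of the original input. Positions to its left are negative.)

Execution trace (head position shown):
Step 0: [p0]yx  (head at position 0)
Step 1: move right → □[pR]x  (head at position 1)

After 1 step, the head is at position 1.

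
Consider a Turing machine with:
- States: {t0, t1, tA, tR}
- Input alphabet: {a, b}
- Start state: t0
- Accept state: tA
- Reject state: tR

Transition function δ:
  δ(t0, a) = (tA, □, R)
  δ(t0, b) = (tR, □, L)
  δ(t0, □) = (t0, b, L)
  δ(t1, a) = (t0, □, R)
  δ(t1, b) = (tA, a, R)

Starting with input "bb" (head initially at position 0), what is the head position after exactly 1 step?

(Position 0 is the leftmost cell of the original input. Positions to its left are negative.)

Execution trace (head position shown):
Step 0: [t0]bb  (head at position 0)
Step 1: move left → [tR]□□b  (head at position -1)

After 1 step, the head is at position -1.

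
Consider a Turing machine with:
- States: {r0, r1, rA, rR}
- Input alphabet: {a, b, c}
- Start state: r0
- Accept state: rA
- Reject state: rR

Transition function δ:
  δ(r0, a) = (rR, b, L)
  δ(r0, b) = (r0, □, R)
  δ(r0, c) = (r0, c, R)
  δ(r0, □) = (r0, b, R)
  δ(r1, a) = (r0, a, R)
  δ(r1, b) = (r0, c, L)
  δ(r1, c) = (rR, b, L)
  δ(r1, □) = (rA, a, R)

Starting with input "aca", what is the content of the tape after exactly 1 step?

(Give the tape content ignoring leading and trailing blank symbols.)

Execution trace:
Initial: [r0]aca
Step 1: δ(r0, a) = (rR, b, L) → [rR]□bca

The machine reaches the reject state rR and halts.

After 1 step, the tape (ignoring leading/trailing blanks) is: bca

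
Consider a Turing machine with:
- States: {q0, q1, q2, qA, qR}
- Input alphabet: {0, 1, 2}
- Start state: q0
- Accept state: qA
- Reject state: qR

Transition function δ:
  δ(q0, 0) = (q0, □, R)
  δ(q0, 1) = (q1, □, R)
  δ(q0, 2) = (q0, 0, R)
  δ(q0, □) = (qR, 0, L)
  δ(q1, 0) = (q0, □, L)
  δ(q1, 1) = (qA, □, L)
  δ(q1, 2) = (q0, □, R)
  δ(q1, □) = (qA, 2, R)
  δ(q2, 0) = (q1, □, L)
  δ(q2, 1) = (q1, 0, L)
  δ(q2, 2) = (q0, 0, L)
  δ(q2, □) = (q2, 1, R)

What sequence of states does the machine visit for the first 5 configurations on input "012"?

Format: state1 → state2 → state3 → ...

Execution trace:
Initial: [q0]012
Step 1: δ(q0, 0) = (q0, □, R) → □[q0]12
Step 2: δ(q0, 1) = (q1, □, R) → □□[q1]2
Step 3: δ(q1, 2) = (q0, □, R) → □□□[q0]□
Step 4: δ(q0, □) = (qR, 0, L) → □□[qR]□0

The machine reaches the reject state qR and halts.

State sequence: q0 → q0 → q1 → q0 → qR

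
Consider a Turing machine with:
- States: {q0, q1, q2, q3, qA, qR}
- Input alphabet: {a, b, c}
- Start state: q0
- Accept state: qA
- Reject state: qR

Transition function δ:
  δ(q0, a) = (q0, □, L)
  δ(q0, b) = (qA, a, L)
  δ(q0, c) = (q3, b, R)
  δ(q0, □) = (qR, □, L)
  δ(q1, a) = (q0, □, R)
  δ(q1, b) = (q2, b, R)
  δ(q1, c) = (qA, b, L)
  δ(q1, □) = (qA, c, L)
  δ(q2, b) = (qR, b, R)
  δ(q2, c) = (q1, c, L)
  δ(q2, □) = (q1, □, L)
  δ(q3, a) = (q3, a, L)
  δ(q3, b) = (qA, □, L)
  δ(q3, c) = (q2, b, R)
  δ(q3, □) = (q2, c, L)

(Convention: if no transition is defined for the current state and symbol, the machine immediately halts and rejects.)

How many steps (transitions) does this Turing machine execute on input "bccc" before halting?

Execution trace:
Initial: [q0]bccc
Step 1: δ(q0, b) = (qA, a, L) → [qA]□accc

The machine reaches the accept state qA and halts.

The machine executed 1 step before halting.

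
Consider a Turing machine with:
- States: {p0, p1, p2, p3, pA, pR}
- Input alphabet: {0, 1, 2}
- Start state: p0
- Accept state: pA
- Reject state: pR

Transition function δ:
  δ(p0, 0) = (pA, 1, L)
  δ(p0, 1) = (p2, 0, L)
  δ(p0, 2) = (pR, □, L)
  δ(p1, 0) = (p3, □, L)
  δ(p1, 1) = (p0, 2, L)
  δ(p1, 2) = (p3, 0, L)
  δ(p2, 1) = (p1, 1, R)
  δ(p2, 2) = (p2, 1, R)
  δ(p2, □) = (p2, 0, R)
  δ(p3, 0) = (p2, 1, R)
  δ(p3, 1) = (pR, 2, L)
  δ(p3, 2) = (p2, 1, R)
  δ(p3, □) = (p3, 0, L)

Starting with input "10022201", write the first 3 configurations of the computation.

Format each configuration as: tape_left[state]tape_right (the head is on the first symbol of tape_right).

Transitions applied:
Step 1: δ(p0, 1) = (p2, 0, L)
Step 2: δ(p2, □) = (p2, 0, R)

The first 3 configurations are:
[p0]10022201 ⊢ [p2]□00022201 ⊢ 0[p2]00022201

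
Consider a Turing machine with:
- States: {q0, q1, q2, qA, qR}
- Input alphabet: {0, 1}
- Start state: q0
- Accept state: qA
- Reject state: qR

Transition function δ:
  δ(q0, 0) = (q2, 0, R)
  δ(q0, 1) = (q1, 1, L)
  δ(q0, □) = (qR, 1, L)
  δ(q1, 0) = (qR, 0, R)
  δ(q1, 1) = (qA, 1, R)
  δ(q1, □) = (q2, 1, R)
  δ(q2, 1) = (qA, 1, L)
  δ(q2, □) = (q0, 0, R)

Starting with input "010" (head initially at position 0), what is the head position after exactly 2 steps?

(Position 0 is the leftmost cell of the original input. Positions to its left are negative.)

Execution trace (head position shown):
Step 0: [q0]010  (head at position 0)
Step 1: move right → 0[q2]10  (head at position 1)
Step 2: move left → [qA]010  (head at position 0)

After 2 steps, the head is at position 0.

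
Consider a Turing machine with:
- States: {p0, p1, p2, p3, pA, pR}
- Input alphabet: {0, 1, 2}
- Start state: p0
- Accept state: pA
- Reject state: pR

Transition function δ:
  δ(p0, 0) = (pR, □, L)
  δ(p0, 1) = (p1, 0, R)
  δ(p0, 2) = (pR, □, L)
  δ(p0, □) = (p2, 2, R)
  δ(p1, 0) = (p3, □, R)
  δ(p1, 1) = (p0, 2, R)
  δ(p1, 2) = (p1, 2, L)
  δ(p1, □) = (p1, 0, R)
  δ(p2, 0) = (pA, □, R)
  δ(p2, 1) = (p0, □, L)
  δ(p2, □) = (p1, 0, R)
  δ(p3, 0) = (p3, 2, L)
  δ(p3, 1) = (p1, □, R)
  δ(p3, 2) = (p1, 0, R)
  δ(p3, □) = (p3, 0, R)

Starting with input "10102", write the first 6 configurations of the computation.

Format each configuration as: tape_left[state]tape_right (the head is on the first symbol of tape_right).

Transitions applied:
Step 1: δ(p0, 1) = (p1, 0, R)
Step 2: δ(p1, 0) = (p3, □, R)
Step 3: δ(p3, 1) = (p1, □, R)
Step 4: δ(p1, 0) = (p3, □, R)
Step 5: δ(p3, 2) = (p1, 0, R)

The first 6 configurations are:
[p0]10102 ⊢ 0[p1]0102 ⊢ 0□[p3]102 ⊢ 0□□[p1]02 ⊢ 0□□□[p3]2 ⊢ 0□□□0[p1]□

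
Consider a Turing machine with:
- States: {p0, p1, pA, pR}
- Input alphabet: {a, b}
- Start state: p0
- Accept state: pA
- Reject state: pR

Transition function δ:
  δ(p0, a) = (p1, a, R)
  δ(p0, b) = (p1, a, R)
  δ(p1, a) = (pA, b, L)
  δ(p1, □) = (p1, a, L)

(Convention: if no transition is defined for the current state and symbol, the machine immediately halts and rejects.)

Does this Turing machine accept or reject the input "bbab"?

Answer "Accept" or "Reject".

Execution trace:
Initial: [p0]bbab
Step 1: δ(p0, b) = (p1, a, R) → a[p1]bab

No transition is defined for δ(p1, b). By convention the machine halts and rejects.

Answer: Reject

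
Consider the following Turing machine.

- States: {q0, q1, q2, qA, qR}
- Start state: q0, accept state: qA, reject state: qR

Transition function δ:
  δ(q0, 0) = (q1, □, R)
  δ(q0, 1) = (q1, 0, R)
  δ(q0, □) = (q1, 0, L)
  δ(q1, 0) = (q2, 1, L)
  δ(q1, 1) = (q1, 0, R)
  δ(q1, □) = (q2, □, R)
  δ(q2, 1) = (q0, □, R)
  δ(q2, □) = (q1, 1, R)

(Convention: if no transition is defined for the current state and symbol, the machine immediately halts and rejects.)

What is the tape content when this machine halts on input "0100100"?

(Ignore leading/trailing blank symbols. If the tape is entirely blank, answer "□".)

Execution trace:
Initial: [q0]0100100
Step 1: δ(q0, 0) = (q1, □, R) → □[q1]100100
Step 2: δ(q1, 1) = (q1, 0, R) → □0[q1]00100
Step 3: δ(q1, 0) = (q2, 1, L) → □[q2]010100

No transition is defined for δ(q2, 0). By convention the machine halts and rejects.

Final tape (ignoring leading/trailing blanks): 010100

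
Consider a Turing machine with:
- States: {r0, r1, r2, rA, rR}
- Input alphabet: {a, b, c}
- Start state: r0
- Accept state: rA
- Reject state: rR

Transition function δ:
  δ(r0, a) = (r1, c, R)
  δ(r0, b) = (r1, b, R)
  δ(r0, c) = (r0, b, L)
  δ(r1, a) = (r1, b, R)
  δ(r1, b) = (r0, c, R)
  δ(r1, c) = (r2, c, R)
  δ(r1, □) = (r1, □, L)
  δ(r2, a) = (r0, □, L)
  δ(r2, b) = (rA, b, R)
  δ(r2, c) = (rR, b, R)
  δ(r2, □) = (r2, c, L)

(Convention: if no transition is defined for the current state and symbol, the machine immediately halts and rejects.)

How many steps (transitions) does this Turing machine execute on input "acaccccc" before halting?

Execution trace:
Initial: [r0]acaccccc
Step 1: δ(r0, a) = (r1, c, R) → c[r1]caccccc
Step 2: δ(r1, c) = (r2, c, R) → cc[r2]accccc
Step 3: δ(r2, a) = (r0, □, L) → c[r0]c□ccccc
Step 4: δ(r0, c) = (r0, b, L) → [r0]cb□ccccc
Step 5: δ(r0, c) = (r0, b, L) → [r0]□bb□ccccc

No transition is defined for δ(r0, □). By convention the machine halts and rejects.

The machine executed 5 steps before halting.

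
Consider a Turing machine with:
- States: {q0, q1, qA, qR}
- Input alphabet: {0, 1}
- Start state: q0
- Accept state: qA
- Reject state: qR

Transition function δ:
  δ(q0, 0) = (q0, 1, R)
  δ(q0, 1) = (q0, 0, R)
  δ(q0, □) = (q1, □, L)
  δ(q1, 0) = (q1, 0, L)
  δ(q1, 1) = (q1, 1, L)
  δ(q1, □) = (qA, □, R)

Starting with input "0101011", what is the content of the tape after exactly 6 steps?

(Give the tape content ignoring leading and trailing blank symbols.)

Execution trace:
Initial: [q0]0101011
Step 1: δ(q0, 0) = (q0, 1, R) → 1[q0]101011
Step 2: δ(q0, 1) = (q0, 0, R) → 10[q0]01011
Step 3: δ(q0, 0) = (q0, 1, R) → 101[q0]1011
Step 4: δ(q0, 1) = (q0, 0, R) → 1010[q0]011
Step 5: δ(q0, 0) = (q0, 1, R) → 10101[q0]11
Step 6: δ(q0, 1) = (q0, 0, R) → 101010[q0]1

After 6 steps, the tape (ignoring leading/trailing blanks) is: 1010101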